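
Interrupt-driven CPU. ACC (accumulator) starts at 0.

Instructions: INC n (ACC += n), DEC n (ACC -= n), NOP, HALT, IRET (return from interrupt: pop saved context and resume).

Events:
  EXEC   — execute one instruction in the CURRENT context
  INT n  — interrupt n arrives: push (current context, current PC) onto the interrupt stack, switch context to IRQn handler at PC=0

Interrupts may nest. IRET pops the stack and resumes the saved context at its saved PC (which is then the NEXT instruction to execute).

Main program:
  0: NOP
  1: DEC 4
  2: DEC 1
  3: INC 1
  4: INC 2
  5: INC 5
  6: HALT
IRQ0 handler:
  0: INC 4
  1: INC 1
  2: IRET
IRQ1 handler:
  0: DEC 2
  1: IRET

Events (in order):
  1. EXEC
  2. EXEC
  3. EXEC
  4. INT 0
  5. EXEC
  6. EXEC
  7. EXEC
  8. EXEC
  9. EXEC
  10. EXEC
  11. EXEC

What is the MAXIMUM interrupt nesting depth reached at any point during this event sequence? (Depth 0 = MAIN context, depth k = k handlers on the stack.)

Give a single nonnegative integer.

Answer: 1

Derivation:
Event 1 (EXEC): [MAIN] PC=0: NOP [depth=0]
Event 2 (EXEC): [MAIN] PC=1: DEC 4 -> ACC=-4 [depth=0]
Event 3 (EXEC): [MAIN] PC=2: DEC 1 -> ACC=-5 [depth=0]
Event 4 (INT 0): INT 0 arrives: push (MAIN, PC=3), enter IRQ0 at PC=0 (depth now 1) [depth=1]
Event 5 (EXEC): [IRQ0] PC=0: INC 4 -> ACC=-1 [depth=1]
Event 6 (EXEC): [IRQ0] PC=1: INC 1 -> ACC=0 [depth=1]
Event 7 (EXEC): [IRQ0] PC=2: IRET -> resume MAIN at PC=3 (depth now 0) [depth=0]
Event 8 (EXEC): [MAIN] PC=3: INC 1 -> ACC=1 [depth=0]
Event 9 (EXEC): [MAIN] PC=4: INC 2 -> ACC=3 [depth=0]
Event 10 (EXEC): [MAIN] PC=5: INC 5 -> ACC=8 [depth=0]
Event 11 (EXEC): [MAIN] PC=6: HALT [depth=0]
Max depth observed: 1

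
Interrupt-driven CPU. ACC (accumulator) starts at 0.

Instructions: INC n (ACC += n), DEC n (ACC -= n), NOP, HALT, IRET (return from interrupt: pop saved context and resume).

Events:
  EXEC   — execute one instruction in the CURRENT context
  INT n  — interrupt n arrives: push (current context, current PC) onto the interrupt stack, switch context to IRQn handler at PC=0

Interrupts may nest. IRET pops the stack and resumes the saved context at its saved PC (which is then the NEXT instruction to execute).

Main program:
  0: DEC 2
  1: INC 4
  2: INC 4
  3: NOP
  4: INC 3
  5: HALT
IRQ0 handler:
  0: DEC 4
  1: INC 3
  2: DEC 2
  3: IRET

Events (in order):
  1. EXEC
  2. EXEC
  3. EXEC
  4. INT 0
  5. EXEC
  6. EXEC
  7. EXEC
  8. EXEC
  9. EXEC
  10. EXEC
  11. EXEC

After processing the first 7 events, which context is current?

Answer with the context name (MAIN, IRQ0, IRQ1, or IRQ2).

Event 1 (EXEC): [MAIN] PC=0: DEC 2 -> ACC=-2
Event 2 (EXEC): [MAIN] PC=1: INC 4 -> ACC=2
Event 3 (EXEC): [MAIN] PC=2: INC 4 -> ACC=6
Event 4 (INT 0): INT 0 arrives: push (MAIN, PC=3), enter IRQ0 at PC=0 (depth now 1)
Event 5 (EXEC): [IRQ0] PC=0: DEC 4 -> ACC=2
Event 6 (EXEC): [IRQ0] PC=1: INC 3 -> ACC=5
Event 7 (EXEC): [IRQ0] PC=2: DEC 2 -> ACC=3

Answer: IRQ0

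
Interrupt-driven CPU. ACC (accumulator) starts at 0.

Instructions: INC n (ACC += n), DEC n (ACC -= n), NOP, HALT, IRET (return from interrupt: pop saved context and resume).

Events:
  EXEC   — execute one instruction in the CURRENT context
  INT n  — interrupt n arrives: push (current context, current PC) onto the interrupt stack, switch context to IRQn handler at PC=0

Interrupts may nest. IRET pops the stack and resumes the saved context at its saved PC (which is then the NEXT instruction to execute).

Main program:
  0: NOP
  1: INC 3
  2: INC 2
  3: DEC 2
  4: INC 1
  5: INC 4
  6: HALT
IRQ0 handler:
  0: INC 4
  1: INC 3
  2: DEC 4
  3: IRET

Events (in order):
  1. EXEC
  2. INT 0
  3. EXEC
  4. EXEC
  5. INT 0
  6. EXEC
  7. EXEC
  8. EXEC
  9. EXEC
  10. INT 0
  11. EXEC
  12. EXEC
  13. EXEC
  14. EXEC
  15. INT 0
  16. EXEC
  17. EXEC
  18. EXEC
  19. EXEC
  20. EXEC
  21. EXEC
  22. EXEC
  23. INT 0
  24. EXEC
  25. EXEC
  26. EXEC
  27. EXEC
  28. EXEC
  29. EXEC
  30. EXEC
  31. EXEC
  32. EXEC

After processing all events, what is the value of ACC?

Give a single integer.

Answer: 23

Derivation:
Event 1 (EXEC): [MAIN] PC=0: NOP
Event 2 (INT 0): INT 0 arrives: push (MAIN, PC=1), enter IRQ0 at PC=0 (depth now 1)
Event 3 (EXEC): [IRQ0] PC=0: INC 4 -> ACC=4
Event 4 (EXEC): [IRQ0] PC=1: INC 3 -> ACC=7
Event 5 (INT 0): INT 0 arrives: push (IRQ0, PC=2), enter IRQ0 at PC=0 (depth now 2)
Event 6 (EXEC): [IRQ0] PC=0: INC 4 -> ACC=11
Event 7 (EXEC): [IRQ0] PC=1: INC 3 -> ACC=14
Event 8 (EXEC): [IRQ0] PC=2: DEC 4 -> ACC=10
Event 9 (EXEC): [IRQ0] PC=3: IRET -> resume IRQ0 at PC=2 (depth now 1)
Event 10 (INT 0): INT 0 arrives: push (IRQ0, PC=2), enter IRQ0 at PC=0 (depth now 2)
Event 11 (EXEC): [IRQ0] PC=0: INC 4 -> ACC=14
Event 12 (EXEC): [IRQ0] PC=1: INC 3 -> ACC=17
Event 13 (EXEC): [IRQ0] PC=2: DEC 4 -> ACC=13
Event 14 (EXEC): [IRQ0] PC=3: IRET -> resume IRQ0 at PC=2 (depth now 1)
Event 15 (INT 0): INT 0 arrives: push (IRQ0, PC=2), enter IRQ0 at PC=0 (depth now 2)
Event 16 (EXEC): [IRQ0] PC=0: INC 4 -> ACC=17
Event 17 (EXEC): [IRQ0] PC=1: INC 3 -> ACC=20
Event 18 (EXEC): [IRQ0] PC=2: DEC 4 -> ACC=16
Event 19 (EXEC): [IRQ0] PC=3: IRET -> resume IRQ0 at PC=2 (depth now 1)
Event 20 (EXEC): [IRQ0] PC=2: DEC 4 -> ACC=12
Event 21 (EXEC): [IRQ0] PC=3: IRET -> resume MAIN at PC=1 (depth now 0)
Event 22 (EXEC): [MAIN] PC=1: INC 3 -> ACC=15
Event 23 (INT 0): INT 0 arrives: push (MAIN, PC=2), enter IRQ0 at PC=0 (depth now 1)
Event 24 (EXEC): [IRQ0] PC=0: INC 4 -> ACC=19
Event 25 (EXEC): [IRQ0] PC=1: INC 3 -> ACC=22
Event 26 (EXEC): [IRQ0] PC=2: DEC 4 -> ACC=18
Event 27 (EXEC): [IRQ0] PC=3: IRET -> resume MAIN at PC=2 (depth now 0)
Event 28 (EXEC): [MAIN] PC=2: INC 2 -> ACC=20
Event 29 (EXEC): [MAIN] PC=3: DEC 2 -> ACC=18
Event 30 (EXEC): [MAIN] PC=4: INC 1 -> ACC=19
Event 31 (EXEC): [MAIN] PC=5: INC 4 -> ACC=23
Event 32 (EXEC): [MAIN] PC=6: HALT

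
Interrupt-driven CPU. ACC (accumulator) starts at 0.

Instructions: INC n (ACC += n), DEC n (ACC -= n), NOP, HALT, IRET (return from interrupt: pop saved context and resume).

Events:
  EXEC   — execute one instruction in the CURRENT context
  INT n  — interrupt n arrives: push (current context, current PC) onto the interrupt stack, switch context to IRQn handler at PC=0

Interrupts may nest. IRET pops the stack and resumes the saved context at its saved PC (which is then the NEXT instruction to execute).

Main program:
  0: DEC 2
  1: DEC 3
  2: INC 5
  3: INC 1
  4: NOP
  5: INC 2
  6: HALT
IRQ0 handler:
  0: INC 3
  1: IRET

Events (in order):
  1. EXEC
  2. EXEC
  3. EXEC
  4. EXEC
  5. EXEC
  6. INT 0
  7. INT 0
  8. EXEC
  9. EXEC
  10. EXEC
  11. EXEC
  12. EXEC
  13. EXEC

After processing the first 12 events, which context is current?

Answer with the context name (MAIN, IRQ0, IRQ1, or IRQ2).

Event 1 (EXEC): [MAIN] PC=0: DEC 2 -> ACC=-2
Event 2 (EXEC): [MAIN] PC=1: DEC 3 -> ACC=-5
Event 3 (EXEC): [MAIN] PC=2: INC 5 -> ACC=0
Event 4 (EXEC): [MAIN] PC=3: INC 1 -> ACC=1
Event 5 (EXEC): [MAIN] PC=4: NOP
Event 6 (INT 0): INT 0 arrives: push (MAIN, PC=5), enter IRQ0 at PC=0 (depth now 1)
Event 7 (INT 0): INT 0 arrives: push (IRQ0, PC=0), enter IRQ0 at PC=0 (depth now 2)
Event 8 (EXEC): [IRQ0] PC=0: INC 3 -> ACC=4
Event 9 (EXEC): [IRQ0] PC=1: IRET -> resume IRQ0 at PC=0 (depth now 1)
Event 10 (EXEC): [IRQ0] PC=0: INC 3 -> ACC=7
Event 11 (EXEC): [IRQ0] PC=1: IRET -> resume MAIN at PC=5 (depth now 0)
Event 12 (EXEC): [MAIN] PC=5: INC 2 -> ACC=9

Answer: MAIN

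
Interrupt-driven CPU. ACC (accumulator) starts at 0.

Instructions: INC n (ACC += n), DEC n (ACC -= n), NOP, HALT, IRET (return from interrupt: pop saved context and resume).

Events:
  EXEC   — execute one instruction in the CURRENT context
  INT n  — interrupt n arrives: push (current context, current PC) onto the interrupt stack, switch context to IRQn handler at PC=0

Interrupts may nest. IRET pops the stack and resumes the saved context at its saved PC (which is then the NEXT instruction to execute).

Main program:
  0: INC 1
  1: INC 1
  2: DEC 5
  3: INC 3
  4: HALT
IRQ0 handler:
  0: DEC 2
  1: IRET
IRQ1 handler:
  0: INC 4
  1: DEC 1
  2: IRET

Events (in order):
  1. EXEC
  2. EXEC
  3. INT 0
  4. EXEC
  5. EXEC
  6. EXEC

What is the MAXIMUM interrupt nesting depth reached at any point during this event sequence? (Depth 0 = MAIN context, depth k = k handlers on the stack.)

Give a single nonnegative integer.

Event 1 (EXEC): [MAIN] PC=0: INC 1 -> ACC=1 [depth=0]
Event 2 (EXEC): [MAIN] PC=1: INC 1 -> ACC=2 [depth=0]
Event 3 (INT 0): INT 0 arrives: push (MAIN, PC=2), enter IRQ0 at PC=0 (depth now 1) [depth=1]
Event 4 (EXEC): [IRQ0] PC=0: DEC 2 -> ACC=0 [depth=1]
Event 5 (EXEC): [IRQ0] PC=1: IRET -> resume MAIN at PC=2 (depth now 0) [depth=0]
Event 6 (EXEC): [MAIN] PC=2: DEC 5 -> ACC=-5 [depth=0]
Max depth observed: 1

Answer: 1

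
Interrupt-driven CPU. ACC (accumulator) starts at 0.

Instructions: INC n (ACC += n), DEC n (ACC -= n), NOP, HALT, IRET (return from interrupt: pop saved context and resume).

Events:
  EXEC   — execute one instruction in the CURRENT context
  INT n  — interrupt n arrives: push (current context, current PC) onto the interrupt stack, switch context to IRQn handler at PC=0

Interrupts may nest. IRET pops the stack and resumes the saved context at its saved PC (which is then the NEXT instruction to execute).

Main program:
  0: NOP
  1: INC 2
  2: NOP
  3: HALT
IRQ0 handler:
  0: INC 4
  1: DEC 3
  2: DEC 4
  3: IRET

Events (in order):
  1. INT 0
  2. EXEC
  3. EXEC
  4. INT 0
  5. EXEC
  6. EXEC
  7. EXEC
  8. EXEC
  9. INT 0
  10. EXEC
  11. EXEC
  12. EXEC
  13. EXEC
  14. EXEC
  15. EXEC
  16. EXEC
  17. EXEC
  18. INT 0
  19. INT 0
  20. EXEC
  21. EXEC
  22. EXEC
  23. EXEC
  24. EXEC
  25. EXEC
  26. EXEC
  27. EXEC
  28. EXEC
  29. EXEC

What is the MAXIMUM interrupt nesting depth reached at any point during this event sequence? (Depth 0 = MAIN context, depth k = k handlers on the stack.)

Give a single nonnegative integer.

Answer: 2

Derivation:
Event 1 (INT 0): INT 0 arrives: push (MAIN, PC=0), enter IRQ0 at PC=0 (depth now 1) [depth=1]
Event 2 (EXEC): [IRQ0] PC=0: INC 4 -> ACC=4 [depth=1]
Event 3 (EXEC): [IRQ0] PC=1: DEC 3 -> ACC=1 [depth=1]
Event 4 (INT 0): INT 0 arrives: push (IRQ0, PC=2), enter IRQ0 at PC=0 (depth now 2) [depth=2]
Event 5 (EXEC): [IRQ0] PC=0: INC 4 -> ACC=5 [depth=2]
Event 6 (EXEC): [IRQ0] PC=1: DEC 3 -> ACC=2 [depth=2]
Event 7 (EXEC): [IRQ0] PC=2: DEC 4 -> ACC=-2 [depth=2]
Event 8 (EXEC): [IRQ0] PC=3: IRET -> resume IRQ0 at PC=2 (depth now 1) [depth=1]
Event 9 (INT 0): INT 0 arrives: push (IRQ0, PC=2), enter IRQ0 at PC=0 (depth now 2) [depth=2]
Event 10 (EXEC): [IRQ0] PC=0: INC 4 -> ACC=2 [depth=2]
Event 11 (EXEC): [IRQ0] PC=1: DEC 3 -> ACC=-1 [depth=2]
Event 12 (EXEC): [IRQ0] PC=2: DEC 4 -> ACC=-5 [depth=2]
Event 13 (EXEC): [IRQ0] PC=3: IRET -> resume IRQ0 at PC=2 (depth now 1) [depth=1]
Event 14 (EXEC): [IRQ0] PC=2: DEC 4 -> ACC=-9 [depth=1]
Event 15 (EXEC): [IRQ0] PC=3: IRET -> resume MAIN at PC=0 (depth now 0) [depth=0]
Event 16 (EXEC): [MAIN] PC=0: NOP [depth=0]
Event 17 (EXEC): [MAIN] PC=1: INC 2 -> ACC=-7 [depth=0]
Event 18 (INT 0): INT 0 arrives: push (MAIN, PC=2), enter IRQ0 at PC=0 (depth now 1) [depth=1]
Event 19 (INT 0): INT 0 arrives: push (IRQ0, PC=0), enter IRQ0 at PC=0 (depth now 2) [depth=2]
Event 20 (EXEC): [IRQ0] PC=0: INC 4 -> ACC=-3 [depth=2]
Event 21 (EXEC): [IRQ0] PC=1: DEC 3 -> ACC=-6 [depth=2]
Event 22 (EXEC): [IRQ0] PC=2: DEC 4 -> ACC=-10 [depth=2]
Event 23 (EXEC): [IRQ0] PC=3: IRET -> resume IRQ0 at PC=0 (depth now 1) [depth=1]
Event 24 (EXEC): [IRQ0] PC=0: INC 4 -> ACC=-6 [depth=1]
Event 25 (EXEC): [IRQ0] PC=1: DEC 3 -> ACC=-9 [depth=1]
Event 26 (EXEC): [IRQ0] PC=2: DEC 4 -> ACC=-13 [depth=1]
Event 27 (EXEC): [IRQ0] PC=3: IRET -> resume MAIN at PC=2 (depth now 0) [depth=0]
Event 28 (EXEC): [MAIN] PC=2: NOP [depth=0]
Event 29 (EXEC): [MAIN] PC=3: HALT [depth=0]
Max depth observed: 2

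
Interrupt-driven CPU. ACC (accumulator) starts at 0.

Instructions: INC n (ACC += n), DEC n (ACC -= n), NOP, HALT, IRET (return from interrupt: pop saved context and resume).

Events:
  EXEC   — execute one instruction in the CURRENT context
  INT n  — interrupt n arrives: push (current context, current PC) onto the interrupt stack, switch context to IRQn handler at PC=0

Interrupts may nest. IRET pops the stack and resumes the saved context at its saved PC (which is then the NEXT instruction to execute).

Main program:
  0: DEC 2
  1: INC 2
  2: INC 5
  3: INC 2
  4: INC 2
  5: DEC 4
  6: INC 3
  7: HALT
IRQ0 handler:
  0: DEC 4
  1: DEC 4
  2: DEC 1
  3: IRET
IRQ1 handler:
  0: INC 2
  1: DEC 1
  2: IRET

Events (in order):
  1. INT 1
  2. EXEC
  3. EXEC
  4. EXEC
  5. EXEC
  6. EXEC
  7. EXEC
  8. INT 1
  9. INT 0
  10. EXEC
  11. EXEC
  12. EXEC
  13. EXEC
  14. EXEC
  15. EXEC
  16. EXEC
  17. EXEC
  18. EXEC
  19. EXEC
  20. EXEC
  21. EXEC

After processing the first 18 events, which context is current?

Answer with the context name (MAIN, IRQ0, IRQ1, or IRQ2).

Event 1 (INT 1): INT 1 arrives: push (MAIN, PC=0), enter IRQ1 at PC=0 (depth now 1)
Event 2 (EXEC): [IRQ1] PC=0: INC 2 -> ACC=2
Event 3 (EXEC): [IRQ1] PC=1: DEC 1 -> ACC=1
Event 4 (EXEC): [IRQ1] PC=2: IRET -> resume MAIN at PC=0 (depth now 0)
Event 5 (EXEC): [MAIN] PC=0: DEC 2 -> ACC=-1
Event 6 (EXEC): [MAIN] PC=1: INC 2 -> ACC=1
Event 7 (EXEC): [MAIN] PC=2: INC 5 -> ACC=6
Event 8 (INT 1): INT 1 arrives: push (MAIN, PC=3), enter IRQ1 at PC=0 (depth now 1)
Event 9 (INT 0): INT 0 arrives: push (IRQ1, PC=0), enter IRQ0 at PC=0 (depth now 2)
Event 10 (EXEC): [IRQ0] PC=0: DEC 4 -> ACC=2
Event 11 (EXEC): [IRQ0] PC=1: DEC 4 -> ACC=-2
Event 12 (EXEC): [IRQ0] PC=2: DEC 1 -> ACC=-3
Event 13 (EXEC): [IRQ0] PC=3: IRET -> resume IRQ1 at PC=0 (depth now 1)
Event 14 (EXEC): [IRQ1] PC=0: INC 2 -> ACC=-1
Event 15 (EXEC): [IRQ1] PC=1: DEC 1 -> ACC=-2
Event 16 (EXEC): [IRQ1] PC=2: IRET -> resume MAIN at PC=3 (depth now 0)
Event 17 (EXEC): [MAIN] PC=3: INC 2 -> ACC=0
Event 18 (EXEC): [MAIN] PC=4: INC 2 -> ACC=2

Answer: MAIN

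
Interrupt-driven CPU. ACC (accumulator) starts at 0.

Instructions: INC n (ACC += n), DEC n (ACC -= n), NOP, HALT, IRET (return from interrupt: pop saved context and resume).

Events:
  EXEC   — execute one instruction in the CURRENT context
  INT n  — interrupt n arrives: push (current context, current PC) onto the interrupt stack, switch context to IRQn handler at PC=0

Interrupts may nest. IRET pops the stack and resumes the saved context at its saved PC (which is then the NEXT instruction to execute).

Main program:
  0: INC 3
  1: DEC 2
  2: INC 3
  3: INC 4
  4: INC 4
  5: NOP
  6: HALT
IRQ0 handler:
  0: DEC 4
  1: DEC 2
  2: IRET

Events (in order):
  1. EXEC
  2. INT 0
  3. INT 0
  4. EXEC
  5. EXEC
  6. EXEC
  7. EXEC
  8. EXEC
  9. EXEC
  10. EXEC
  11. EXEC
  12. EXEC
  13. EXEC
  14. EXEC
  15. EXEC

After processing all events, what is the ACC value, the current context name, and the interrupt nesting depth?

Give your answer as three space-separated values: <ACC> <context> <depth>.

Event 1 (EXEC): [MAIN] PC=0: INC 3 -> ACC=3
Event 2 (INT 0): INT 0 arrives: push (MAIN, PC=1), enter IRQ0 at PC=0 (depth now 1)
Event 3 (INT 0): INT 0 arrives: push (IRQ0, PC=0), enter IRQ0 at PC=0 (depth now 2)
Event 4 (EXEC): [IRQ0] PC=0: DEC 4 -> ACC=-1
Event 5 (EXEC): [IRQ0] PC=1: DEC 2 -> ACC=-3
Event 6 (EXEC): [IRQ0] PC=2: IRET -> resume IRQ0 at PC=0 (depth now 1)
Event 7 (EXEC): [IRQ0] PC=0: DEC 4 -> ACC=-7
Event 8 (EXEC): [IRQ0] PC=1: DEC 2 -> ACC=-9
Event 9 (EXEC): [IRQ0] PC=2: IRET -> resume MAIN at PC=1 (depth now 0)
Event 10 (EXEC): [MAIN] PC=1: DEC 2 -> ACC=-11
Event 11 (EXEC): [MAIN] PC=2: INC 3 -> ACC=-8
Event 12 (EXEC): [MAIN] PC=3: INC 4 -> ACC=-4
Event 13 (EXEC): [MAIN] PC=4: INC 4 -> ACC=0
Event 14 (EXEC): [MAIN] PC=5: NOP
Event 15 (EXEC): [MAIN] PC=6: HALT

Answer: 0 MAIN 0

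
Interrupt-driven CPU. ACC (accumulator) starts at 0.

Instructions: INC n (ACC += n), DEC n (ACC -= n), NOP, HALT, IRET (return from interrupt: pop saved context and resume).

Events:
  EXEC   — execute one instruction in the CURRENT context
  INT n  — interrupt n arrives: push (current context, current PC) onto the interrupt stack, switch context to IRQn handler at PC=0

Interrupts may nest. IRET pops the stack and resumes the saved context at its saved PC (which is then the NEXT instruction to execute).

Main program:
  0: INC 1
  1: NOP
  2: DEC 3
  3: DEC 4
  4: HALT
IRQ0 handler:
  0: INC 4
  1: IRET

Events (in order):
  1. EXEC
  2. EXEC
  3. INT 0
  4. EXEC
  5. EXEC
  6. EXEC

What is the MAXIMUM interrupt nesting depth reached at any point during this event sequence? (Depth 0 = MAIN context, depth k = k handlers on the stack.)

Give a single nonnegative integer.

Event 1 (EXEC): [MAIN] PC=0: INC 1 -> ACC=1 [depth=0]
Event 2 (EXEC): [MAIN] PC=1: NOP [depth=0]
Event 3 (INT 0): INT 0 arrives: push (MAIN, PC=2), enter IRQ0 at PC=0 (depth now 1) [depth=1]
Event 4 (EXEC): [IRQ0] PC=0: INC 4 -> ACC=5 [depth=1]
Event 5 (EXEC): [IRQ0] PC=1: IRET -> resume MAIN at PC=2 (depth now 0) [depth=0]
Event 6 (EXEC): [MAIN] PC=2: DEC 3 -> ACC=2 [depth=0]
Max depth observed: 1

Answer: 1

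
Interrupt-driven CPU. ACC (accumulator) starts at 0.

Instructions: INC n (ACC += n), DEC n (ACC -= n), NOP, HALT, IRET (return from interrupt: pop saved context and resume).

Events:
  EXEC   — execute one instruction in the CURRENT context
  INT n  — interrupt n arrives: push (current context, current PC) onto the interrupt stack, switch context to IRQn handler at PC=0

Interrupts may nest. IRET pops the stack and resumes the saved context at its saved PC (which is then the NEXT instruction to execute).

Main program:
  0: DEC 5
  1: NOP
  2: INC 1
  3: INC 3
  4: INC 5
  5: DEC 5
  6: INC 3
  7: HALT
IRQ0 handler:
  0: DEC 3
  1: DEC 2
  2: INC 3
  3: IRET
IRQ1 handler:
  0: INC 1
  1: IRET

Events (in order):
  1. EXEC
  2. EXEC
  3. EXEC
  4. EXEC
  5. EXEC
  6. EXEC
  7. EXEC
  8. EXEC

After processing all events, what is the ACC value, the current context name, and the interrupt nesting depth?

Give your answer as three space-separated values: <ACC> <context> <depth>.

Answer: 2 MAIN 0

Derivation:
Event 1 (EXEC): [MAIN] PC=0: DEC 5 -> ACC=-5
Event 2 (EXEC): [MAIN] PC=1: NOP
Event 3 (EXEC): [MAIN] PC=2: INC 1 -> ACC=-4
Event 4 (EXEC): [MAIN] PC=3: INC 3 -> ACC=-1
Event 5 (EXEC): [MAIN] PC=4: INC 5 -> ACC=4
Event 6 (EXEC): [MAIN] PC=5: DEC 5 -> ACC=-1
Event 7 (EXEC): [MAIN] PC=6: INC 3 -> ACC=2
Event 8 (EXEC): [MAIN] PC=7: HALT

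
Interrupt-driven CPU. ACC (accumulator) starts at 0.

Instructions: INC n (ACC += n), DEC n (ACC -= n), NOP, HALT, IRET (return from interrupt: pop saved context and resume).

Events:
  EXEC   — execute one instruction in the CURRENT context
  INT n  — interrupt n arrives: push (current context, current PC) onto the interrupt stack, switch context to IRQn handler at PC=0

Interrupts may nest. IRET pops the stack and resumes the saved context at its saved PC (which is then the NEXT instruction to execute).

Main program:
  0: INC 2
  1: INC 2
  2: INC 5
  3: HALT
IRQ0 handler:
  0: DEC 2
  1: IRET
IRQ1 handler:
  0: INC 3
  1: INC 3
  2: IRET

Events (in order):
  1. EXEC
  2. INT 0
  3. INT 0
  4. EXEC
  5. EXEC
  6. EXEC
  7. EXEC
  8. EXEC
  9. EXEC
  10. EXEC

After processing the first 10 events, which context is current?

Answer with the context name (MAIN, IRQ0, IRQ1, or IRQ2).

Answer: MAIN

Derivation:
Event 1 (EXEC): [MAIN] PC=0: INC 2 -> ACC=2
Event 2 (INT 0): INT 0 arrives: push (MAIN, PC=1), enter IRQ0 at PC=0 (depth now 1)
Event 3 (INT 0): INT 0 arrives: push (IRQ0, PC=0), enter IRQ0 at PC=0 (depth now 2)
Event 4 (EXEC): [IRQ0] PC=0: DEC 2 -> ACC=0
Event 5 (EXEC): [IRQ0] PC=1: IRET -> resume IRQ0 at PC=0 (depth now 1)
Event 6 (EXEC): [IRQ0] PC=0: DEC 2 -> ACC=-2
Event 7 (EXEC): [IRQ0] PC=1: IRET -> resume MAIN at PC=1 (depth now 0)
Event 8 (EXEC): [MAIN] PC=1: INC 2 -> ACC=0
Event 9 (EXEC): [MAIN] PC=2: INC 5 -> ACC=5
Event 10 (EXEC): [MAIN] PC=3: HALT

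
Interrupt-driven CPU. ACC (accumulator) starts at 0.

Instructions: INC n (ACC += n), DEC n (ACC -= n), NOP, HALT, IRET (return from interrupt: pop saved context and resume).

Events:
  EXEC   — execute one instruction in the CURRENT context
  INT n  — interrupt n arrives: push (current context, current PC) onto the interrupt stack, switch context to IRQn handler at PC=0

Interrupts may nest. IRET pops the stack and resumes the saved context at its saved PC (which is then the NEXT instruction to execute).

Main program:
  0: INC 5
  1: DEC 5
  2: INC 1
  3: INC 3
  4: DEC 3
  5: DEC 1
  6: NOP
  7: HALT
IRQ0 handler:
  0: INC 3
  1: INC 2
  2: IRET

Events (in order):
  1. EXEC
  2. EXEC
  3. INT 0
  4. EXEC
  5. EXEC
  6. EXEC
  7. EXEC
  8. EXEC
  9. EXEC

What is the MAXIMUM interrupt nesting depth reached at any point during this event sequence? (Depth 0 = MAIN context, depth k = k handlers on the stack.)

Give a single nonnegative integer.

Event 1 (EXEC): [MAIN] PC=0: INC 5 -> ACC=5 [depth=0]
Event 2 (EXEC): [MAIN] PC=1: DEC 5 -> ACC=0 [depth=0]
Event 3 (INT 0): INT 0 arrives: push (MAIN, PC=2), enter IRQ0 at PC=0 (depth now 1) [depth=1]
Event 4 (EXEC): [IRQ0] PC=0: INC 3 -> ACC=3 [depth=1]
Event 5 (EXEC): [IRQ0] PC=1: INC 2 -> ACC=5 [depth=1]
Event 6 (EXEC): [IRQ0] PC=2: IRET -> resume MAIN at PC=2 (depth now 0) [depth=0]
Event 7 (EXEC): [MAIN] PC=2: INC 1 -> ACC=6 [depth=0]
Event 8 (EXEC): [MAIN] PC=3: INC 3 -> ACC=9 [depth=0]
Event 9 (EXEC): [MAIN] PC=4: DEC 3 -> ACC=6 [depth=0]
Max depth observed: 1

Answer: 1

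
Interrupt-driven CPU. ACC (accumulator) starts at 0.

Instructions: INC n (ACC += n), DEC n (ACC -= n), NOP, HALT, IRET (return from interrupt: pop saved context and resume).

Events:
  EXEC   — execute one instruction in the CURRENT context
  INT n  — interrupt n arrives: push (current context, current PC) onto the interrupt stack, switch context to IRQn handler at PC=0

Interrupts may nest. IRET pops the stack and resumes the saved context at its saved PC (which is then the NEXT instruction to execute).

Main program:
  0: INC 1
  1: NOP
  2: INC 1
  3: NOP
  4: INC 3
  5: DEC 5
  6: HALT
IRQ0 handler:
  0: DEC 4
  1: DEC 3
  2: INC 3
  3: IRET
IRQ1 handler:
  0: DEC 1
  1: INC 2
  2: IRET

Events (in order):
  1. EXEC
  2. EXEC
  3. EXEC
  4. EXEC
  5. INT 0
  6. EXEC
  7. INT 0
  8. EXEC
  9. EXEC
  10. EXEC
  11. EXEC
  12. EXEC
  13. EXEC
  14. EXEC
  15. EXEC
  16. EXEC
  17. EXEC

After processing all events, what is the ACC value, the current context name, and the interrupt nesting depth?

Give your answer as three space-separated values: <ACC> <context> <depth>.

Event 1 (EXEC): [MAIN] PC=0: INC 1 -> ACC=1
Event 2 (EXEC): [MAIN] PC=1: NOP
Event 3 (EXEC): [MAIN] PC=2: INC 1 -> ACC=2
Event 4 (EXEC): [MAIN] PC=3: NOP
Event 5 (INT 0): INT 0 arrives: push (MAIN, PC=4), enter IRQ0 at PC=0 (depth now 1)
Event 6 (EXEC): [IRQ0] PC=0: DEC 4 -> ACC=-2
Event 7 (INT 0): INT 0 arrives: push (IRQ0, PC=1), enter IRQ0 at PC=0 (depth now 2)
Event 8 (EXEC): [IRQ0] PC=0: DEC 4 -> ACC=-6
Event 9 (EXEC): [IRQ0] PC=1: DEC 3 -> ACC=-9
Event 10 (EXEC): [IRQ0] PC=2: INC 3 -> ACC=-6
Event 11 (EXEC): [IRQ0] PC=3: IRET -> resume IRQ0 at PC=1 (depth now 1)
Event 12 (EXEC): [IRQ0] PC=1: DEC 3 -> ACC=-9
Event 13 (EXEC): [IRQ0] PC=2: INC 3 -> ACC=-6
Event 14 (EXEC): [IRQ0] PC=3: IRET -> resume MAIN at PC=4 (depth now 0)
Event 15 (EXEC): [MAIN] PC=4: INC 3 -> ACC=-3
Event 16 (EXEC): [MAIN] PC=5: DEC 5 -> ACC=-8
Event 17 (EXEC): [MAIN] PC=6: HALT

Answer: -8 MAIN 0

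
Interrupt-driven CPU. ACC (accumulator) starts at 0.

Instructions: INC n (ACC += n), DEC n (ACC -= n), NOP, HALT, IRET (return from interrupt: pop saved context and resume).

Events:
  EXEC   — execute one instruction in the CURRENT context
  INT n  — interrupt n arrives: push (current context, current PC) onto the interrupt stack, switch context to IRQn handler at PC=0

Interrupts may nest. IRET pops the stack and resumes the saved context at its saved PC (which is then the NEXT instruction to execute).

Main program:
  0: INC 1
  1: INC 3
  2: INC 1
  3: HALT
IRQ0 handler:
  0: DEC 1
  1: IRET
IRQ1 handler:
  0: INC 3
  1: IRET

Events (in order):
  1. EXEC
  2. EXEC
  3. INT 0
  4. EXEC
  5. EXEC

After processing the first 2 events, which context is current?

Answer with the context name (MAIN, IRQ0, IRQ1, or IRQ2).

Event 1 (EXEC): [MAIN] PC=0: INC 1 -> ACC=1
Event 2 (EXEC): [MAIN] PC=1: INC 3 -> ACC=4

Answer: MAIN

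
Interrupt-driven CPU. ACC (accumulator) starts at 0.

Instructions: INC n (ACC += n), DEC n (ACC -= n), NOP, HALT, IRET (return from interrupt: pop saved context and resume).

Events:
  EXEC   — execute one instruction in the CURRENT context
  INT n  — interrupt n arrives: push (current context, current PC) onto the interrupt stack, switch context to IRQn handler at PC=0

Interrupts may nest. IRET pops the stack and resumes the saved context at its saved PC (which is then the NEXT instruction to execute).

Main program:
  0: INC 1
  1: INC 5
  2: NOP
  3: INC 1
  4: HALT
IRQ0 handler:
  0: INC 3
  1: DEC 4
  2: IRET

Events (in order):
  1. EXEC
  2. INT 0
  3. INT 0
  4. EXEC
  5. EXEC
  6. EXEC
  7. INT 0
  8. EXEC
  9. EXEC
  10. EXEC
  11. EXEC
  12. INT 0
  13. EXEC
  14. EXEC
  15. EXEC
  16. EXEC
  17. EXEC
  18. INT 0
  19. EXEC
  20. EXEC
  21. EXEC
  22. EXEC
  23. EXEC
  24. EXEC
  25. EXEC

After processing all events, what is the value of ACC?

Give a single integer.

Answer: 2

Derivation:
Event 1 (EXEC): [MAIN] PC=0: INC 1 -> ACC=1
Event 2 (INT 0): INT 0 arrives: push (MAIN, PC=1), enter IRQ0 at PC=0 (depth now 1)
Event 3 (INT 0): INT 0 arrives: push (IRQ0, PC=0), enter IRQ0 at PC=0 (depth now 2)
Event 4 (EXEC): [IRQ0] PC=0: INC 3 -> ACC=4
Event 5 (EXEC): [IRQ0] PC=1: DEC 4 -> ACC=0
Event 6 (EXEC): [IRQ0] PC=2: IRET -> resume IRQ0 at PC=0 (depth now 1)
Event 7 (INT 0): INT 0 arrives: push (IRQ0, PC=0), enter IRQ0 at PC=0 (depth now 2)
Event 8 (EXEC): [IRQ0] PC=0: INC 3 -> ACC=3
Event 9 (EXEC): [IRQ0] PC=1: DEC 4 -> ACC=-1
Event 10 (EXEC): [IRQ0] PC=2: IRET -> resume IRQ0 at PC=0 (depth now 1)
Event 11 (EXEC): [IRQ0] PC=0: INC 3 -> ACC=2
Event 12 (INT 0): INT 0 arrives: push (IRQ0, PC=1), enter IRQ0 at PC=0 (depth now 2)
Event 13 (EXEC): [IRQ0] PC=0: INC 3 -> ACC=5
Event 14 (EXEC): [IRQ0] PC=1: DEC 4 -> ACC=1
Event 15 (EXEC): [IRQ0] PC=2: IRET -> resume IRQ0 at PC=1 (depth now 1)
Event 16 (EXEC): [IRQ0] PC=1: DEC 4 -> ACC=-3
Event 17 (EXEC): [IRQ0] PC=2: IRET -> resume MAIN at PC=1 (depth now 0)
Event 18 (INT 0): INT 0 arrives: push (MAIN, PC=1), enter IRQ0 at PC=0 (depth now 1)
Event 19 (EXEC): [IRQ0] PC=0: INC 3 -> ACC=0
Event 20 (EXEC): [IRQ0] PC=1: DEC 4 -> ACC=-4
Event 21 (EXEC): [IRQ0] PC=2: IRET -> resume MAIN at PC=1 (depth now 0)
Event 22 (EXEC): [MAIN] PC=1: INC 5 -> ACC=1
Event 23 (EXEC): [MAIN] PC=2: NOP
Event 24 (EXEC): [MAIN] PC=3: INC 1 -> ACC=2
Event 25 (EXEC): [MAIN] PC=4: HALT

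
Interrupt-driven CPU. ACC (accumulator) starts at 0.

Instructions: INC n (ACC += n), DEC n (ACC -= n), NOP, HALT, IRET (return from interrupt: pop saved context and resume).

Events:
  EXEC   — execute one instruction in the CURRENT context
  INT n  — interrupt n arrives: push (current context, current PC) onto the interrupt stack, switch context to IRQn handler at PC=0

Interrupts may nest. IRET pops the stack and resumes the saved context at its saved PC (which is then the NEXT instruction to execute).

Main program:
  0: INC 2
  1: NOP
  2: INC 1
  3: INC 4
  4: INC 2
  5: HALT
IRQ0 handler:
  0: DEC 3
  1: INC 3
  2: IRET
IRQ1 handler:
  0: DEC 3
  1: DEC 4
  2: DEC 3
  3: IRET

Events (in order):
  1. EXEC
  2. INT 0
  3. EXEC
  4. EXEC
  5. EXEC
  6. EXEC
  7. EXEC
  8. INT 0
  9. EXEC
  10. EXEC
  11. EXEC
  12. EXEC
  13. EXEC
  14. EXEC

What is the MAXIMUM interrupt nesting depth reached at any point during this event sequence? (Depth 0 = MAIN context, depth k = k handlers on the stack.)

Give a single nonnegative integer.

Answer: 1

Derivation:
Event 1 (EXEC): [MAIN] PC=0: INC 2 -> ACC=2 [depth=0]
Event 2 (INT 0): INT 0 arrives: push (MAIN, PC=1), enter IRQ0 at PC=0 (depth now 1) [depth=1]
Event 3 (EXEC): [IRQ0] PC=0: DEC 3 -> ACC=-1 [depth=1]
Event 4 (EXEC): [IRQ0] PC=1: INC 3 -> ACC=2 [depth=1]
Event 5 (EXEC): [IRQ0] PC=2: IRET -> resume MAIN at PC=1 (depth now 0) [depth=0]
Event 6 (EXEC): [MAIN] PC=1: NOP [depth=0]
Event 7 (EXEC): [MAIN] PC=2: INC 1 -> ACC=3 [depth=0]
Event 8 (INT 0): INT 0 arrives: push (MAIN, PC=3), enter IRQ0 at PC=0 (depth now 1) [depth=1]
Event 9 (EXEC): [IRQ0] PC=0: DEC 3 -> ACC=0 [depth=1]
Event 10 (EXEC): [IRQ0] PC=1: INC 3 -> ACC=3 [depth=1]
Event 11 (EXEC): [IRQ0] PC=2: IRET -> resume MAIN at PC=3 (depth now 0) [depth=0]
Event 12 (EXEC): [MAIN] PC=3: INC 4 -> ACC=7 [depth=0]
Event 13 (EXEC): [MAIN] PC=4: INC 2 -> ACC=9 [depth=0]
Event 14 (EXEC): [MAIN] PC=5: HALT [depth=0]
Max depth observed: 1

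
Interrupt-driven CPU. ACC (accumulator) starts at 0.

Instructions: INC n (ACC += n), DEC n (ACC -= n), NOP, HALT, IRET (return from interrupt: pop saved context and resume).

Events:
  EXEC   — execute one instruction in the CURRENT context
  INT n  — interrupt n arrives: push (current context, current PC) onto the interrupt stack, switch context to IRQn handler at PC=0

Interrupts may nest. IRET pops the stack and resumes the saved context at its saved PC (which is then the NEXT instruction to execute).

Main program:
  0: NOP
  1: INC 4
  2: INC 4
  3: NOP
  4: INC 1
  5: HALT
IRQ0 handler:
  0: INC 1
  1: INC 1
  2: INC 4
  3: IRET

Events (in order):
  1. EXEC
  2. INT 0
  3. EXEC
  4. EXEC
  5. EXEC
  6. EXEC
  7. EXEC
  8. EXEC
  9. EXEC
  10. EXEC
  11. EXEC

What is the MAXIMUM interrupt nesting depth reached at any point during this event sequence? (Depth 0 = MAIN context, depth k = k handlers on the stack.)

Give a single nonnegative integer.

Event 1 (EXEC): [MAIN] PC=0: NOP [depth=0]
Event 2 (INT 0): INT 0 arrives: push (MAIN, PC=1), enter IRQ0 at PC=0 (depth now 1) [depth=1]
Event 3 (EXEC): [IRQ0] PC=0: INC 1 -> ACC=1 [depth=1]
Event 4 (EXEC): [IRQ0] PC=1: INC 1 -> ACC=2 [depth=1]
Event 5 (EXEC): [IRQ0] PC=2: INC 4 -> ACC=6 [depth=1]
Event 6 (EXEC): [IRQ0] PC=3: IRET -> resume MAIN at PC=1 (depth now 0) [depth=0]
Event 7 (EXEC): [MAIN] PC=1: INC 4 -> ACC=10 [depth=0]
Event 8 (EXEC): [MAIN] PC=2: INC 4 -> ACC=14 [depth=0]
Event 9 (EXEC): [MAIN] PC=3: NOP [depth=0]
Event 10 (EXEC): [MAIN] PC=4: INC 1 -> ACC=15 [depth=0]
Event 11 (EXEC): [MAIN] PC=5: HALT [depth=0]
Max depth observed: 1

Answer: 1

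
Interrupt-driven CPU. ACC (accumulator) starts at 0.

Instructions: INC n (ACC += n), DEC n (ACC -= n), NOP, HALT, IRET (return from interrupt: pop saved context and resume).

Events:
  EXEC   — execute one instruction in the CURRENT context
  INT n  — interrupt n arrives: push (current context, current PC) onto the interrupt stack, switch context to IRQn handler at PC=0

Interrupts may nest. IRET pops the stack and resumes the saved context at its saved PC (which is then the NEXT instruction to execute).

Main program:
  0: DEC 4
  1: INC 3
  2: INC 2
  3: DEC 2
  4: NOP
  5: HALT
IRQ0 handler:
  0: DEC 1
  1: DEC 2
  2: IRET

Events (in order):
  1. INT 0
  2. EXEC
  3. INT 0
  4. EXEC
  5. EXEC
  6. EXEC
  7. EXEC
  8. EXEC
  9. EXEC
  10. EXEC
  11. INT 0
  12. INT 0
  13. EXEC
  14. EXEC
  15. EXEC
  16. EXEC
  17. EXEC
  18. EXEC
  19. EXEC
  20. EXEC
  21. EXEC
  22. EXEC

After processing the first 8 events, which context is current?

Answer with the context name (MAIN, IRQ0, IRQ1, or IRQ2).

Event 1 (INT 0): INT 0 arrives: push (MAIN, PC=0), enter IRQ0 at PC=0 (depth now 1)
Event 2 (EXEC): [IRQ0] PC=0: DEC 1 -> ACC=-1
Event 3 (INT 0): INT 0 arrives: push (IRQ0, PC=1), enter IRQ0 at PC=0 (depth now 2)
Event 4 (EXEC): [IRQ0] PC=0: DEC 1 -> ACC=-2
Event 5 (EXEC): [IRQ0] PC=1: DEC 2 -> ACC=-4
Event 6 (EXEC): [IRQ0] PC=2: IRET -> resume IRQ0 at PC=1 (depth now 1)
Event 7 (EXEC): [IRQ0] PC=1: DEC 2 -> ACC=-6
Event 8 (EXEC): [IRQ0] PC=2: IRET -> resume MAIN at PC=0 (depth now 0)

Answer: MAIN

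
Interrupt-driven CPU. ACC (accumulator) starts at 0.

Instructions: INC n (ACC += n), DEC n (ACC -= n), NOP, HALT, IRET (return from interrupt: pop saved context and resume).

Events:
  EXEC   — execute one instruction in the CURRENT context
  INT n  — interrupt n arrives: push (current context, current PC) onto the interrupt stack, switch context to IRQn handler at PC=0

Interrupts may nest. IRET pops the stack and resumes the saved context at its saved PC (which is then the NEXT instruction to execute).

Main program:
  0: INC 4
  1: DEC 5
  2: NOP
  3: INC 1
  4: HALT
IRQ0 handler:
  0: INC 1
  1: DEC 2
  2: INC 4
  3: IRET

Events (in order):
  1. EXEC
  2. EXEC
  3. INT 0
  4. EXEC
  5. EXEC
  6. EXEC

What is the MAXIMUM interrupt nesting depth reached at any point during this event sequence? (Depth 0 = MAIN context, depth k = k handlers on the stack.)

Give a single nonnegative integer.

Answer: 1

Derivation:
Event 1 (EXEC): [MAIN] PC=0: INC 4 -> ACC=4 [depth=0]
Event 2 (EXEC): [MAIN] PC=1: DEC 5 -> ACC=-1 [depth=0]
Event 3 (INT 0): INT 0 arrives: push (MAIN, PC=2), enter IRQ0 at PC=0 (depth now 1) [depth=1]
Event 4 (EXEC): [IRQ0] PC=0: INC 1 -> ACC=0 [depth=1]
Event 5 (EXEC): [IRQ0] PC=1: DEC 2 -> ACC=-2 [depth=1]
Event 6 (EXEC): [IRQ0] PC=2: INC 4 -> ACC=2 [depth=1]
Max depth observed: 1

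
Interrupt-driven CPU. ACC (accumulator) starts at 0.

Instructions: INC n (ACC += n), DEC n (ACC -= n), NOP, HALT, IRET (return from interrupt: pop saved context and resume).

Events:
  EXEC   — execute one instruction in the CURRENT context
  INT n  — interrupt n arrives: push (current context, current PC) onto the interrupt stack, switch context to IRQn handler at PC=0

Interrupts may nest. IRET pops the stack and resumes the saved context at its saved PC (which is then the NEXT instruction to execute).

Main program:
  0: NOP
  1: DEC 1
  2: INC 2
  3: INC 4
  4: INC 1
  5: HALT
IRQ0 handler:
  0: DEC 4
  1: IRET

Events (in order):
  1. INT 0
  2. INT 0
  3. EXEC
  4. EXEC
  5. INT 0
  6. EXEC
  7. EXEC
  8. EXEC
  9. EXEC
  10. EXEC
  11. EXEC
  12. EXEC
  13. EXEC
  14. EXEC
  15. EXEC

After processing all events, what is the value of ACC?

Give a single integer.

Answer: -6

Derivation:
Event 1 (INT 0): INT 0 arrives: push (MAIN, PC=0), enter IRQ0 at PC=0 (depth now 1)
Event 2 (INT 0): INT 0 arrives: push (IRQ0, PC=0), enter IRQ0 at PC=0 (depth now 2)
Event 3 (EXEC): [IRQ0] PC=0: DEC 4 -> ACC=-4
Event 4 (EXEC): [IRQ0] PC=1: IRET -> resume IRQ0 at PC=0 (depth now 1)
Event 5 (INT 0): INT 0 arrives: push (IRQ0, PC=0), enter IRQ0 at PC=0 (depth now 2)
Event 6 (EXEC): [IRQ0] PC=0: DEC 4 -> ACC=-8
Event 7 (EXEC): [IRQ0] PC=1: IRET -> resume IRQ0 at PC=0 (depth now 1)
Event 8 (EXEC): [IRQ0] PC=0: DEC 4 -> ACC=-12
Event 9 (EXEC): [IRQ0] PC=1: IRET -> resume MAIN at PC=0 (depth now 0)
Event 10 (EXEC): [MAIN] PC=0: NOP
Event 11 (EXEC): [MAIN] PC=1: DEC 1 -> ACC=-13
Event 12 (EXEC): [MAIN] PC=2: INC 2 -> ACC=-11
Event 13 (EXEC): [MAIN] PC=3: INC 4 -> ACC=-7
Event 14 (EXEC): [MAIN] PC=4: INC 1 -> ACC=-6
Event 15 (EXEC): [MAIN] PC=5: HALT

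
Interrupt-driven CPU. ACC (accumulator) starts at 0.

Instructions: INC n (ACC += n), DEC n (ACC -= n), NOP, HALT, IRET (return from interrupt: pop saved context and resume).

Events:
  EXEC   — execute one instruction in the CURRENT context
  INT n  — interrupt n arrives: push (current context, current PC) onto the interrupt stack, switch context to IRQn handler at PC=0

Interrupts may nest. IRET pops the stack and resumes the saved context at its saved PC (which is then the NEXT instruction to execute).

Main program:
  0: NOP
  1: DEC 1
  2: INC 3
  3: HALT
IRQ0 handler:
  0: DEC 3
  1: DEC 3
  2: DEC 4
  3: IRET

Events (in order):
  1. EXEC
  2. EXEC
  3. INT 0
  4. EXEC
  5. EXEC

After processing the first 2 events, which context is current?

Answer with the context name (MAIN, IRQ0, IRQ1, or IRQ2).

Answer: MAIN

Derivation:
Event 1 (EXEC): [MAIN] PC=0: NOP
Event 2 (EXEC): [MAIN] PC=1: DEC 1 -> ACC=-1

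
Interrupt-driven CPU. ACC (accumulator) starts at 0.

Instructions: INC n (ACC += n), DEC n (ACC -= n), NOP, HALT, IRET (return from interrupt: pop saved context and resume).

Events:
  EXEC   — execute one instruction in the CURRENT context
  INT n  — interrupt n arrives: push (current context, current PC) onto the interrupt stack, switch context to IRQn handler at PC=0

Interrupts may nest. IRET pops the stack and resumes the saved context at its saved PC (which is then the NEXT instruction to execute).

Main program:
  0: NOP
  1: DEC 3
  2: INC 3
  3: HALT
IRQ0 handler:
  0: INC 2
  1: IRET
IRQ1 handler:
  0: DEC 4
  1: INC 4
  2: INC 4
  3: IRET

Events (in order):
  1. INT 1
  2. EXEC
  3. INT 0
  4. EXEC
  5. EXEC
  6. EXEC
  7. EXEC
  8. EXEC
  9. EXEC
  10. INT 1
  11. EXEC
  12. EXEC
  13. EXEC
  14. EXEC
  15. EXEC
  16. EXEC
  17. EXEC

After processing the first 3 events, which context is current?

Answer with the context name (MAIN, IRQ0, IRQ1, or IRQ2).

Event 1 (INT 1): INT 1 arrives: push (MAIN, PC=0), enter IRQ1 at PC=0 (depth now 1)
Event 2 (EXEC): [IRQ1] PC=0: DEC 4 -> ACC=-4
Event 3 (INT 0): INT 0 arrives: push (IRQ1, PC=1), enter IRQ0 at PC=0 (depth now 2)

Answer: IRQ0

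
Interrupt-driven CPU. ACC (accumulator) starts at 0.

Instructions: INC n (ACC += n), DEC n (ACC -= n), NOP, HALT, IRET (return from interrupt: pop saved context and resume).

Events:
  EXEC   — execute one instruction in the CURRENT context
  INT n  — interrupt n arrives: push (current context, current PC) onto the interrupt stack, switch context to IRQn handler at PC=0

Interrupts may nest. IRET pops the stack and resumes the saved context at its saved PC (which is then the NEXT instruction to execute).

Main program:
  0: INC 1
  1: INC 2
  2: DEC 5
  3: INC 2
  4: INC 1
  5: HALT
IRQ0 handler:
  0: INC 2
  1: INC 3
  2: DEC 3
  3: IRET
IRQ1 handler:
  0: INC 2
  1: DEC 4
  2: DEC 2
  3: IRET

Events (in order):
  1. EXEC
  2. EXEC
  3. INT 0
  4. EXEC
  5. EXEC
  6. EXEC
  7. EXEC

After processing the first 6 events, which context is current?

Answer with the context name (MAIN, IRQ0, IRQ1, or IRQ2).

Answer: IRQ0

Derivation:
Event 1 (EXEC): [MAIN] PC=0: INC 1 -> ACC=1
Event 2 (EXEC): [MAIN] PC=1: INC 2 -> ACC=3
Event 3 (INT 0): INT 0 arrives: push (MAIN, PC=2), enter IRQ0 at PC=0 (depth now 1)
Event 4 (EXEC): [IRQ0] PC=0: INC 2 -> ACC=5
Event 5 (EXEC): [IRQ0] PC=1: INC 3 -> ACC=8
Event 6 (EXEC): [IRQ0] PC=2: DEC 3 -> ACC=5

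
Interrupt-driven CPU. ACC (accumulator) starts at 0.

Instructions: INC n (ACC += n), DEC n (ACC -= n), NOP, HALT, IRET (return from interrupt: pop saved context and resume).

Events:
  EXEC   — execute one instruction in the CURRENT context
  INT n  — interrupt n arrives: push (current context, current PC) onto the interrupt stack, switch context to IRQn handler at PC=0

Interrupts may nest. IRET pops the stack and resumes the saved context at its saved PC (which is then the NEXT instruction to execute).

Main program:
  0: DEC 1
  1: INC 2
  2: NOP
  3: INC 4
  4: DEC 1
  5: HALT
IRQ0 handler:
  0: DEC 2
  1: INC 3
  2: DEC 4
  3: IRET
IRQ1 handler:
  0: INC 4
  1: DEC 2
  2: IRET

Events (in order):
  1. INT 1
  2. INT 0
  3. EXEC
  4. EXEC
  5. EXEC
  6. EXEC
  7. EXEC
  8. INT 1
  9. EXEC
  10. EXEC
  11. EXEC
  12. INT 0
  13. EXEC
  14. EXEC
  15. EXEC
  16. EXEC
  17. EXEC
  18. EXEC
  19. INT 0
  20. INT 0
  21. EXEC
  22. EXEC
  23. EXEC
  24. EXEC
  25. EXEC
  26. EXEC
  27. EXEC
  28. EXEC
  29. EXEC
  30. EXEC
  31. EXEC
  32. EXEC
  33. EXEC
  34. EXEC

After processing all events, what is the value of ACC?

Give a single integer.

Event 1 (INT 1): INT 1 arrives: push (MAIN, PC=0), enter IRQ1 at PC=0 (depth now 1)
Event 2 (INT 0): INT 0 arrives: push (IRQ1, PC=0), enter IRQ0 at PC=0 (depth now 2)
Event 3 (EXEC): [IRQ0] PC=0: DEC 2 -> ACC=-2
Event 4 (EXEC): [IRQ0] PC=1: INC 3 -> ACC=1
Event 5 (EXEC): [IRQ0] PC=2: DEC 4 -> ACC=-3
Event 6 (EXEC): [IRQ0] PC=3: IRET -> resume IRQ1 at PC=0 (depth now 1)
Event 7 (EXEC): [IRQ1] PC=0: INC 4 -> ACC=1
Event 8 (INT 1): INT 1 arrives: push (IRQ1, PC=1), enter IRQ1 at PC=0 (depth now 2)
Event 9 (EXEC): [IRQ1] PC=0: INC 4 -> ACC=5
Event 10 (EXEC): [IRQ1] PC=1: DEC 2 -> ACC=3
Event 11 (EXEC): [IRQ1] PC=2: IRET -> resume IRQ1 at PC=1 (depth now 1)
Event 12 (INT 0): INT 0 arrives: push (IRQ1, PC=1), enter IRQ0 at PC=0 (depth now 2)
Event 13 (EXEC): [IRQ0] PC=0: DEC 2 -> ACC=1
Event 14 (EXEC): [IRQ0] PC=1: INC 3 -> ACC=4
Event 15 (EXEC): [IRQ0] PC=2: DEC 4 -> ACC=0
Event 16 (EXEC): [IRQ0] PC=3: IRET -> resume IRQ1 at PC=1 (depth now 1)
Event 17 (EXEC): [IRQ1] PC=1: DEC 2 -> ACC=-2
Event 18 (EXEC): [IRQ1] PC=2: IRET -> resume MAIN at PC=0 (depth now 0)
Event 19 (INT 0): INT 0 arrives: push (MAIN, PC=0), enter IRQ0 at PC=0 (depth now 1)
Event 20 (INT 0): INT 0 arrives: push (IRQ0, PC=0), enter IRQ0 at PC=0 (depth now 2)
Event 21 (EXEC): [IRQ0] PC=0: DEC 2 -> ACC=-4
Event 22 (EXEC): [IRQ0] PC=1: INC 3 -> ACC=-1
Event 23 (EXEC): [IRQ0] PC=2: DEC 4 -> ACC=-5
Event 24 (EXEC): [IRQ0] PC=3: IRET -> resume IRQ0 at PC=0 (depth now 1)
Event 25 (EXEC): [IRQ0] PC=0: DEC 2 -> ACC=-7
Event 26 (EXEC): [IRQ0] PC=1: INC 3 -> ACC=-4
Event 27 (EXEC): [IRQ0] PC=2: DEC 4 -> ACC=-8
Event 28 (EXEC): [IRQ0] PC=3: IRET -> resume MAIN at PC=0 (depth now 0)
Event 29 (EXEC): [MAIN] PC=0: DEC 1 -> ACC=-9
Event 30 (EXEC): [MAIN] PC=1: INC 2 -> ACC=-7
Event 31 (EXEC): [MAIN] PC=2: NOP
Event 32 (EXEC): [MAIN] PC=3: INC 4 -> ACC=-3
Event 33 (EXEC): [MAIN] PC=4: DEC 1 -> ACC=-4
Event 34 (EXEC): [MAIN] PC=5: HALT

Answer: -4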